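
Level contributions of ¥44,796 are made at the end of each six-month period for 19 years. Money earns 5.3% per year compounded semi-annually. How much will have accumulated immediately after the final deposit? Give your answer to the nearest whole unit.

This is an ordinary annuity: 38 deposits of ¥44,796 at the end of each six-month period.
Periodic rate r = 0.053/2 per half-year; n is counted in half-years.
FV = PMT × [((1+r)^n − 1)/r] = 44,796 × [(1+r)^38 − 1] / r = ¥2,876,612

¥2,876,612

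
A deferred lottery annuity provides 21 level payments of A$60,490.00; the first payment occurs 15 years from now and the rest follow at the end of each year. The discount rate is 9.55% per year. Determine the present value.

A$150,630.87

Ordinary annuity of 21 payments, first payment at period 15.
Periodic rate r = 0.0955 per year.
The ordinary-annuity PV formula values the stream one period before the first payment (period 14); discount that back 14 periods:
PV₀ = 60,490 × [1 − (1+r)^−21] / r × (1+r)^−14 = A$150,630.87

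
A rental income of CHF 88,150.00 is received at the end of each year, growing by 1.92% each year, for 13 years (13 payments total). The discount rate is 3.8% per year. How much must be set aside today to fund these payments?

Periodic rate r = 0.038 per year.
Growing ordinary annuity: PV = PMT₁ × [1 − ((1+g)/(1+r))^n] / (r − g) = 88,150 × [1 − ((1+0.0192)/(1+r))^13] / (r − 0.0192) = CHF 991,644.07.

CHF 991,644.07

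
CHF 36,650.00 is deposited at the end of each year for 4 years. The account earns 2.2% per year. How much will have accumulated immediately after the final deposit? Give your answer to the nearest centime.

This is an ordinary annuity: 4 deposits of CHF 36,650.00 at the end of each year.
Periodic rate r = 0.022 per year.
FV = PMT × [((1+r)^n − 1)/r] = 36,650 × [(1+r)^4 − 1] / r = CHF 151,509.14

CHF 151,509.14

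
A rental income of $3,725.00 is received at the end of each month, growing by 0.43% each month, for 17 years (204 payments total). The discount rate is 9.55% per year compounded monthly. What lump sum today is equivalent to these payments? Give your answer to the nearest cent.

Periodic rate r = 0.0955/12 per month; n is counted in months.
Growing ordinary annuity: PV = PMT₁ × [1 − ((1+g)/(1+r))^n] / (r − g) = 3,725 × [1 − ((1+0.0043)/(1+r))^204] / (r − 0.0043) = $533,266.36.

$533,266.36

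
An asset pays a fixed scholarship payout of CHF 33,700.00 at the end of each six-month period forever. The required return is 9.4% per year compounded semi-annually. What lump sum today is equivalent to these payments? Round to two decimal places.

Periodic rate r = 0.094/2 per half-year.
Level perpetuity: PV = PMT / r = 33,700 / (0.094/2) = CHF 717,021.28.

CHF 717,021.28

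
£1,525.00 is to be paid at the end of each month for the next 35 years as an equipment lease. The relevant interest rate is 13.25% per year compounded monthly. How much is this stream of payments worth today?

This is an ordinary annuity: 420 payments of £1,525.00 at the end of each month.
Periodic rate r = 0.1325/12 per month; n is counted in months.
PV = PMT × [(1 − (1+r)^−n)/r] = 1,525 × [1 − (1+r)^−420] / r = £136,741.59

£136,741.59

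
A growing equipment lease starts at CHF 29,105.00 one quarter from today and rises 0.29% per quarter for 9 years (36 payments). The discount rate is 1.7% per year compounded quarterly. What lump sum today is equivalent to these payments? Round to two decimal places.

Periodic rate r = 0.017/4 per quarter; n is counted in quarters.
Growing ordinary annuity: PV = PMT₁ × [1 − ((1+g)/(1+r))^n] / (r − g) = 29,105 × [1 − ((1+0.0029)/(1+r))^36] / (r − 0.0029) = CHF 1,019,170.88.

CHF 1,019,170.88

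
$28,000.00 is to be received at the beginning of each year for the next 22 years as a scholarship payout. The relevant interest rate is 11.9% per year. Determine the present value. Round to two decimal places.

$241,103.00

This is an annuity due: 22 payments of $28,000.00 at the beginning of each year.
Periodic rate r = 0.119 per year.
PV = PMT × [(1 − (1+r)^−n)/r] × (1+r) = 28,000 × [1 − (1+r)^−22] / r × (1+r) = $241,103.00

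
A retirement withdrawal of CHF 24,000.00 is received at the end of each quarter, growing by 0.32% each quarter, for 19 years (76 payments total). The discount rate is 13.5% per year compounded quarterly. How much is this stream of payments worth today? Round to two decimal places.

Periodic rate r = 0.135/4 per quarter; n is counted in quarters.
Growing ordinary annuity: PV = PMT₁ × [1 − ((1+g)/(1+r))^n] / (r − g) = 24,000 × [1 − ((1+0.0032)/(1+r))^76] / (r − 0.0032) = CHF 705,231.43.

CHF 705,231.43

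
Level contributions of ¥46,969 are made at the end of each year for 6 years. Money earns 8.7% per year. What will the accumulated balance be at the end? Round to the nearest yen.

This is an ordinary annuity: 6 deposits of ¥46,969 at the end of each year.
Periodic rate r = 0.087 per year.
FV = PMT × [((1+r)^n − 1)/r] = 46,969 × [(1+r)^6 − 1] / r = ¥350,699

¥350,699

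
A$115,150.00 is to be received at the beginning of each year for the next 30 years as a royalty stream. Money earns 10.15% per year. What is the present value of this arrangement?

This is an annuity due: 30 payments of A$115,150.00 at the beginning of each year.
Periodic rate r = 0.1015 per year.
PV = PMT × [(1 − (1+r)^−n)/r] × (1+r) = 115,150 × [1 − (1+r)^−30] / r × (1+r) = A$1,180,886.77

A$1,180,886.77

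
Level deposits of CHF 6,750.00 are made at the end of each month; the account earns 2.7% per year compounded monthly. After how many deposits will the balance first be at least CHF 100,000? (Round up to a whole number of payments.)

Periodic rate r = 0.027/12 per month; n is counted in months.
Ordinary annuity FV: 100,000 = 6,750 × [((1+r)^n − 1)/r].
(1+r)^n = 1 + 100,000 × r / 6,750, so n = ln(1 + 100,000·r/6,750) / ln(1+r) = 14.59.
Round up to a whole number of payments: n = 15.

15 payments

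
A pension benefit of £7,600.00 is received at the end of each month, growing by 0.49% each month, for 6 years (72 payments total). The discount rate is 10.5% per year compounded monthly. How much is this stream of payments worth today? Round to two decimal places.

Periodic rate r = 0.105/12 per month; n is counted in months.
Growing ordinary annuity: PV = PMT₁ × [1 − ((1+g)/(1+r))^n] / (r − g) = 7,600 × [1 − ((1+0.0049)/(1+r))^72] / (r − 0.0049) = £475,092.51.

£475,092.51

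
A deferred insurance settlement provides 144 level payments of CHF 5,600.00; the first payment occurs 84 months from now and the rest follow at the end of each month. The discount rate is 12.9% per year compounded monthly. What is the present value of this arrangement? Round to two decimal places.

CHF 168,472.59

Ordinary annuity of 144 payments, first payment at period 84.
Periodic rate r = 0.129/12 per month; n is counted in months.
The ordinary-annuity PV formula values the stream one period before the first payment (period 83); discount that back 83 periods:
PV₀ = 5,600 × [1 − (1+r)^−144] / r × (1+r)^−83 = CHF 168,472.59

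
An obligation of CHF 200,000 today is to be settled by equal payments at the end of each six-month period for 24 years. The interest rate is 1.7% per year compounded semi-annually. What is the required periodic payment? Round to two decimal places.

CHF 5,091.75

Level ordinary annuity; solve PV = PMT × [(1 − (1+r)^−n)/r] for PMT.
Periodic rate r = 0.017/2 per half-year; n is counted in half-years.
With n = 48: PMT = 200,000 / ([(1 − (1+r)^−n)/r]) = CHF 5,091.75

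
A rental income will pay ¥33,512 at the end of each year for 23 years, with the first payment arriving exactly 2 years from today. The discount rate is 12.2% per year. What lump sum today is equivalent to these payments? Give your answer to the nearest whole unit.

¥227,482

Ordinary annuity of 23 payments, first payment at period 2.
Periodic rate r = 0.122 per year.
The ordinary-annuity PV formula values the stream one period before the first payment (period 1); discount that back 1 periods:
PV₀ = 33,512 × [1 − (1+r)^−23] / r × (1+r)^−1 = ¥227,482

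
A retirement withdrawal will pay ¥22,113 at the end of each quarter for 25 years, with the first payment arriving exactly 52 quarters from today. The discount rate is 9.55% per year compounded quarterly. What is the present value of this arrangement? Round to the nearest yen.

¥251,775

Ordinary annuity of 100 payments, first payment at period 52.
Periodic rate r = 0.0955/4 per quarter; n is counted in quarters.
The ordinary-annuity PV formula values the stream one period before the first payment (period 51); discount that back 51 periods:
PV₀ = 22,113 × [1 − (1+r)^−100] / r × (1+r)^−51 = ¥251,775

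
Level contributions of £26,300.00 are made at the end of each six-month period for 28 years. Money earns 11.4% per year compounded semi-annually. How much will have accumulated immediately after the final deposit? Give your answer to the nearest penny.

£9,825,393.79

This is an ordinary annuity: 56 deposits of £26,300.00 at the end of each six-month period.
Periodic rate r = 0.114/2 per half-year; n is counted in half-years.
FV = PMT × [((1+r)^n − 1)/r] = 26,300 × [(1+r)^56 − 1] / r = £9,825,393.79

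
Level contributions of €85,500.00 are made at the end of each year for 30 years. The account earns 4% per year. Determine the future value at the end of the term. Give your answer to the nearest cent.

€4,795,262.18

This is an ordinary annuity: 30 deposits of €85,500.00 at the end of each year.
Periodic rate r = 0.04 per year.
FV = PMT × [((1+r)^n − 1)/r] = 85,500 × [(1+r)^30 − 1] / r = €4,795,262.18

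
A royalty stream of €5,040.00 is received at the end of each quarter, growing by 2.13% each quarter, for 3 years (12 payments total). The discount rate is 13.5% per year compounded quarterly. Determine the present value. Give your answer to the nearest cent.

€54,781.52

Periodic rate r = 0.135/4 per quarter; n is counted in quarters.
Growing ordinary annuity: PV = PMT₁ × [1 − ((1+g)/(1+r))^n] / (r − g) = 5,040 × [1 − ((1+0.0213)/(1+r))^12] / (r − 0.0213) = €54,781.52.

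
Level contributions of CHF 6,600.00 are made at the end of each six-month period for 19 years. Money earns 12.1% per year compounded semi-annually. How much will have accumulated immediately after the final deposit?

CHF 907,612.15

This is an ordinary annuity: 38 deposits of CHF 6,600.00 at the end of each six-month period.
Periodic rate r = 0.121/2 per half-year; n is counted in half-years.
FV = PMT × [((1+r)^n − 1)/r] = 6,600 × [(1+r)^38 − 1] / r = CHF 907,612.15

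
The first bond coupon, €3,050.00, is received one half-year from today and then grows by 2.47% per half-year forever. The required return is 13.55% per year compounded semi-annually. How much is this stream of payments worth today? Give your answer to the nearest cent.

Periodic rate r = 0.1355/2 per half-year.
Growing perpetuity (Gordon): PV = PMT₁ / (r − g) = 3,050 / (r − 0.0247) = €70,847.85.

€70,847.85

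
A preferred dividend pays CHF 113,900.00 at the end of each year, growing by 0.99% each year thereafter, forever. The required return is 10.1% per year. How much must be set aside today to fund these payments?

CHF 1,250,274.42

Periodic rate r = 0.101 per year.
Growing perpetuity (Gordon): PV = PMT₁ / (r − g) = 113,900 / (r − 0.0099) = CHF 1,250,274.42.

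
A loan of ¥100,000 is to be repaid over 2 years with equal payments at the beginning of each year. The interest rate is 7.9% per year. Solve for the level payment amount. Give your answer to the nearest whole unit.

¥51,900

Level annuity due; solve PV = PMT × [(1 − (1+r)^−n)/r] × (1+r) for PMT.
Periodic rate r = 0.079 per year.
With n = 2: PMT = 100,000 / ([(1 − (1+r)^−n)/r] × (1+r)) = ¥51,900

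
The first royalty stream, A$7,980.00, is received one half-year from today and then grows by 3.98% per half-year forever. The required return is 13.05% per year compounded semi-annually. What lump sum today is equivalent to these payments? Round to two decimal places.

A$313,555.99

Periodic rate r = 0.1305/2 per half-year.
Growing perpetuity (Gordon): PV = PMT₁ / (r − g) = 7,980 / (r − 0.0398) = A$313,555.99.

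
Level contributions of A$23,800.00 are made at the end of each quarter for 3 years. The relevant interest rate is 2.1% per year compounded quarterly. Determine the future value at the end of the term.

A$293,992.74

This is an ordinary annuity: 12 deposits of A$23,800.00 at the end of each quarter.
Periodic rate r = 0.021/4 per quarter; n is counted in quarters.
FV = PMT × [((1+r)^n − 1)/r] = 23,800 × [(1+r)^12 − 1] / r = A$293,992.74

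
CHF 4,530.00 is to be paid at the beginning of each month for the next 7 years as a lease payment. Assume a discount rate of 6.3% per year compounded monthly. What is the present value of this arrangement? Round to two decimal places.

CHF 308,672.43

This is an annuity due: 84 payments of CHF 4,530.00 at the beginning of each month.
Periodic rate r = 0.063/12 per month; n is counted in months.
PV = PMT × [(1 − (1+r)^−n)/r] × (1+r) = 4,530 × [1 − (1+r)^−84] / r × (1+r) = CHF 308,672.43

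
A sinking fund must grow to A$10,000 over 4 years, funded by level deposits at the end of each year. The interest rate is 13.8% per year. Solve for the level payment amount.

Level ordinary annuity; solve FV = PMT × [((1+r)^n − 1)/r] for PMT.
Periodic rate r = 0.138 per year.
With n = 4: PMT = 10,000 / ([((1+r)^n − 1)/r]) = A$2,037.99

A$2,037.99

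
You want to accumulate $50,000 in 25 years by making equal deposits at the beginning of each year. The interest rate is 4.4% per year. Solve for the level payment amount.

$1,089.40

Level annuity due; solve FV = PMT × [((1+r)^n − 1)/r] × (1+r) for PMT.
Periodic rate r = 0.044 per year.
With n = 25: PMT = 50,000 / ([((1+r)^n − 1)/r] × (1+r)) = $1,089.40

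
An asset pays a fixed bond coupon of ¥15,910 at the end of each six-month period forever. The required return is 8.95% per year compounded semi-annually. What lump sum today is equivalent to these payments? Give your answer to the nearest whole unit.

¥355,531

Periodic rate r = 0.0895/2 per half-year.
Level perpetuity: PV = PMT / r = 15,910 / (0.0895/2) = ¥355,531.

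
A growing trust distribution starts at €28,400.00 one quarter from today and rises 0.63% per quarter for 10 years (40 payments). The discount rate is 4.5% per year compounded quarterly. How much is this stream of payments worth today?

Periodic rate r = 0.045/4 per quarter; n is counted in quarters.
Growing ordinary annuity: PV = PMT₁ × [1 − ((1+g)/(1+r))^n] / (r − g) = 28,400 × [1 − ((1+0.0063)/(1+r))^40] / (r − 0.0063) = €1,022,493.52.

€1,022,493.52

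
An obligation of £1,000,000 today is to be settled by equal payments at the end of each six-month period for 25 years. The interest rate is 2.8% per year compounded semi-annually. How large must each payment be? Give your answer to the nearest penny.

Level ordinary annuity; solve PV = PMT × [(1 − (1+r)^−n)/r] for PMT.
Periodic rate r = 0.028/2 per half-year; n is counted in half-years.
With n = 50: PMT = 1,000,000 / ([(1 − (1+r)^−n)/r]) = £27,944.22

£27,944.22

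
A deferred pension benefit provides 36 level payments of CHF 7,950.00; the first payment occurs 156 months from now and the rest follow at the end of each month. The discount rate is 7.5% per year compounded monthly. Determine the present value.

Ordinary annuity of 36 payments, first payment at period 156.
Periodic rate r = 0.075/12 per month; n is counted in months.
The ordinary-annuity PV formula values the stream one period before the first payment (period 155); discount that back 155 periods:
PV₀ = 7,950 × [1 − (1+r)^−36] / r × (1+r)^−155 = CHF 97,298.57

CHF 97,298.57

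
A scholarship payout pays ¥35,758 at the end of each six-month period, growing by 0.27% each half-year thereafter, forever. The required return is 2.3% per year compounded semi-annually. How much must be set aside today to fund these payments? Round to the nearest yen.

Periodic rate r = 0.023/2 per half-year.
Growing perpetuity (Gordon): PV = PMT₁ / (r − g) = 35,758 / (r − 0.0027) = ¥4,063,409.

¥4,063,409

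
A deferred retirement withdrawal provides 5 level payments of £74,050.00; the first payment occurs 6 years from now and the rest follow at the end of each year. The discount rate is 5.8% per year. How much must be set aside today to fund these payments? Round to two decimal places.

Ordinary annuity of 5 payments, first payment at period 6.
Periodic rate r = 0.058 per year.
The ordinary-annuity PV formula values the stream one period before the first payment (period 5); discount that back 5 periods:
PV₀ = 74,050 × [1 − (1+r)^−5] / r × (1+r)^−5 = £236,586.13

£236,586.13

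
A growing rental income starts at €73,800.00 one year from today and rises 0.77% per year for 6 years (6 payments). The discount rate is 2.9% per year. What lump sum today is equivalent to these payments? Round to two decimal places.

€408,657.06

Periodic rate r = 0.029 per year.
Growing ordinary annuity: PV = PMT₁ × [1 − ((1+g)/(1+r))^n] / (r − g) = 73,800 × [1 − ((1+0.0077)/(1+r))^6] / (r − 0.0077) = €408,657.06.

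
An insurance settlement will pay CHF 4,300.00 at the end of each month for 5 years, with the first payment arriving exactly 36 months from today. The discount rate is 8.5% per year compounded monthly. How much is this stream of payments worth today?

Ordinary annuity of 60 payments, first payment at period 36.
Periodic rate r = 0.085/12 per month; n is counted in months.
The ordinary-annuity PV formula values the stream one period before the first payment (period 35); discount that back 35 periods:
PV₀ = 4,300 × [1 − (1+r)^−60] / r × (1+r)^−35 = CHF 163,710.00

CHF 163,710.00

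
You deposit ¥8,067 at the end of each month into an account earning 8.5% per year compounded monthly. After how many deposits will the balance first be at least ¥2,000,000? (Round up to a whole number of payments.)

Periodic rate r = 0.085/12 per month; n is counted in months.
Ordinary annuity FV: 2,000,000 = 8,067 × [((1+r)^n − 1)/r].
(1+r)^n = 1 + 2,000,000 × r / 8,067, so n = ln(1 + 2,000,000·r/8,067) / ln(1+r) = 143.63.
Round up to a whole number of payments: n = 144.

144 payments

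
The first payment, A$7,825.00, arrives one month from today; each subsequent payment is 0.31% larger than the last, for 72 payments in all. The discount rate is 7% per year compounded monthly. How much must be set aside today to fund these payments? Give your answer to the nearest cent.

Periodic rate r = 0.07/12 per month; n is counted in months.
Growing ordinary annuity: PV = PMT₁ × [1 − ((1+g)/(1+r))^n] / (r − g) = 7,825 × [1 − ((1+0.0031)/(1+r))^72] / (r − 0.0031) = A$509,367.72.

A$509,367.72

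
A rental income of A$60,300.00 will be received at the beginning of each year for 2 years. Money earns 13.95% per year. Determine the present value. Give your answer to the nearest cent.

This is an annuity due: 2 payments of A$60,300.00 at the beginning of each year.
Periodic rate r = 0.1395 per year.
PV = PMT × [(1 − (1+r)^−n)/r] × (1+r) = 60,300 × [1 − (1+r)^−2] / r × (1+r) = A$113,217.95

A$113,217.95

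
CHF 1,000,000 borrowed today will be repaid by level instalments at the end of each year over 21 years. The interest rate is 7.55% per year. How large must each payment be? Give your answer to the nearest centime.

Level ordinary annuity; solve PV = PMT × [(1 − (1+r)^−n)/r] for PMT.
Periodic rate r = 0.0755 per year.
With n = 21: PMT = 1,000,000 / ([(1 − (1+r)^−n)/r]) = CHF 96,406.89

CHF 96,406.89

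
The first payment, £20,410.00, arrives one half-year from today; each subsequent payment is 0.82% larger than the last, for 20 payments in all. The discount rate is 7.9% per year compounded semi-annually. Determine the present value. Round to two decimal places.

£298,289.04

Periodic rate r = 0.079/2 per half-year; n is counted in half-years.
Growing ordinary annuity: PV = PMT₁ × [1 − ((1+g)/(1+r))^n] / (r − g) = 20,410 × [1 − ((1+0.0082)/(1+r))^20] / (r − 0.0082) = £298,289.04.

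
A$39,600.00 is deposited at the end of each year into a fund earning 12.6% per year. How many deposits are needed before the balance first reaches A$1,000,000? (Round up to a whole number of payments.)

Periodic rate r = 0.126 per year.
Ordinary annuity FV: 1,000,000 = 39,600 × [((1+r)^n − 1)/r].
(1+r)^n = 1 + 1,000,000 × r / 39,600, so n = ln(1 + 1,000,000·r/39,600) / ln(1+r) = 12.06.
Round up to a whole number of payments: n = 13.

13 payments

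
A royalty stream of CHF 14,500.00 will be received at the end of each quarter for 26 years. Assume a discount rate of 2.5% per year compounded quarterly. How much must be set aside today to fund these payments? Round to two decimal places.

CHF 1,106,401.38

This is an ordinary annuity: 104 payments of CHF 14,500.00 at the end of each quarter.
Periodic rate r = 0.025/4 per quarter; n is counted in quarters.
PV = PMT × [(1 − (1+r)^−n)/r] = 14,500 × [1 − (1+r)^−104] / r = CHF 1,106,401.38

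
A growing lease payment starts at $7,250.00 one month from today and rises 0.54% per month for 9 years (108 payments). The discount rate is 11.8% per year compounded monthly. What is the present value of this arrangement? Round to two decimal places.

Periodic rate r = 0.118/12 per month; n is counted in months.
Growing ordinary annuity: PV = PMT₁ × [1 − ((1+g)/(1+r))^n] / (r − g) = 7,250 × [1 − ((1+0.0054)/(1+r))^108] / (r − 0.0054) = $618,530.41.

$618,530.41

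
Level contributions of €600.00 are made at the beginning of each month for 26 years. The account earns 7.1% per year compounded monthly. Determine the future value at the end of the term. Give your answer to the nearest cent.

€540,651.68

This is an annuity due: 312 deposits of €600.00 at the beginning of each month.
Periodic rate r = 0.071/12 per month; n is counted in months.
FV = PMT × [((1+r)^n − 1)/r] × (1+r) = 600 × [(1+r)^312 − 1] / r × (1+r) = €540,651.68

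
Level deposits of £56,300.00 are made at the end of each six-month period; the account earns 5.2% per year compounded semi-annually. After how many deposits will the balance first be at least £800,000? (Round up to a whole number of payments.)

Periodic rate r = 0.052/2 per half-year; n is counted in half-years.
Ordinary annuity FV: 800,000 = 56,300 × [((1+r)^n − 1)/r].
(1+r)^n = 1 + 800,000 × r / 56,300, so n = ln(1 + 800,000·r/56,300) / ln(1+r) = 12.25.
Round up to a whole number of payments: n = 13.

13 payments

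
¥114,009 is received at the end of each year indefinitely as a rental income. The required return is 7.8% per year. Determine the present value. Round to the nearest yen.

Periodic rate r = 0.078 per year.
Level perpetuity: PV = PMT / r = 114,009 / (0.078) = ¥1,461,654.

¥1,461,654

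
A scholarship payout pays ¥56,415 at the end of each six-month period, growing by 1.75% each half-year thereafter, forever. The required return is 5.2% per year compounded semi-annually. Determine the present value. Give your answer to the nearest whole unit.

Periodic rate r = 0.052/2 per half-year.
Growing perpetuity (Gordon): PV = PMT₁ / (r − g) = 56,415 / (r − 0.0175) = ¥6,637,059.

¥6,637,059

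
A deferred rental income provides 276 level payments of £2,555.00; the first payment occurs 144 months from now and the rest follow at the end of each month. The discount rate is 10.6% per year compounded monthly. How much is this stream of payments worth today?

£74,981.21

Ordinary annuity of 276 payments, first payment at period 144.
Periodic rate r = 0.106/12 per month; n is counted in months.
The ordinary-annuity PV formula values the stream one period before the first payment (period 143); discount that back 143 periods:
PV₀ = 2,555 × [1 − (1+r)^−276] / r × (1+r)^−143 = £74,981.21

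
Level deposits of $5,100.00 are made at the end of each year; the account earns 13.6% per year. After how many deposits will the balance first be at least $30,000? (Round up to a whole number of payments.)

5 payments

Periodic rate r = 0.136 per year.
Ordinary annuity FV: 30,000 = 5,100 × [((1+r)^n − 1)/r].
(1+r)^n = 1 + 30,000 × r / 5,100, so n = ln(1 + 30,000·r/5,100) / ln(1+r) = 4.61.
Round up to a whole number of payments: n = 5.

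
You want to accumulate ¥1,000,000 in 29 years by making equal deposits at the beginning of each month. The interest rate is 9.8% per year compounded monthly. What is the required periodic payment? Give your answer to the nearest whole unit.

Level annuity due; solve FV = PMT × [((1+r)^n − 1)/r] × (1+r) for PMT.
Periodic rate r = 0.098/12 per month; n is counted in months.
With n = 348: PMT = 1,000,000 / ([((1+r)^n − 1)/r] × (1+r)) = ¥508

¥508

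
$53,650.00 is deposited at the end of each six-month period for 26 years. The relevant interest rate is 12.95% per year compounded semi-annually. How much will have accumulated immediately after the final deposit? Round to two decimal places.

This is an ordinary annuity: 52 deposits of $53,650.00 at the end of each six-month period.
Periodic rate r = 0.1295/2 per half-year; n is counted in half-years.
FV = PMT × [((1+r)^n − 1)/r] = 53,650 × [(1+r)^52 − 1] / r = $20,808,958.84

$20,808,958.84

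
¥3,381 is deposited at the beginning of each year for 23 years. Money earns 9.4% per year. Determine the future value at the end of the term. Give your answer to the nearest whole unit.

¥271,345

This is an annuity due: 23 deposits of ¥3,381 at the beginning of each year.
Periodic rate r = 0.094 per year.
FV = PMT × [((1+r)^n − 1)/r] × (1+r) = 3,381 × [(1+r)^23 − 1] / r × (1+r) = ¥271,345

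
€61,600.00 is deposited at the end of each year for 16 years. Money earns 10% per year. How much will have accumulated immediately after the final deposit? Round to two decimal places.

€2,214,503.36

This is an ordinary annuity: 16 deposits of €61,600.00 at the end of each year.
Periodic rate r = 0.1 per year.
FV = PMT × [((1+r)^n − 1)/r] = 61,600 × [(1+r)^16 − 1] / r = €2,214,503.36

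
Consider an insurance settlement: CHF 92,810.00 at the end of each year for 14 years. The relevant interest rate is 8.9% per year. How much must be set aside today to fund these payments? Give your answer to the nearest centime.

This is an ordinary annuity: 14 payments of CHF 92,810.00 at the end of each year.
Periodic rate r = 0.089 per year.
PV = PMT × [(1 − (1+r)^−n)/r] = 92,810 × [1 − (1+r)^−14] / r = CHF 726,716.30

CHF 726,716.30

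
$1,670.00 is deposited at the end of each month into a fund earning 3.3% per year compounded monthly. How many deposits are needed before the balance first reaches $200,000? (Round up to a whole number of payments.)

104 payments

Periodic rate r = 0.033/12 per month; n is counted in months.
Ordinary annuity FV: 200,000 = 1,670 × [((1+r)^n − 1)/r].
(1+r)^n = 1 + 200,000 × r / 1,670, so n = ln(1 + 200,000·r/1,670) / ln(1+r) = 103.66.
Round up to a whole number of payments: n = 104.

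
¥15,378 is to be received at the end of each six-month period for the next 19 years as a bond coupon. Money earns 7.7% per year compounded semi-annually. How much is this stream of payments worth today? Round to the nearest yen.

¥304,370

This is an ordinary annuity: 38 payments of ¥15,378 at the end of each six-month period.
Periodic rate r = 0.077/2 per half-year; n is counted in half-years.
PV = PMT × [(1 − (1+r)^−n)/r] = 15,378 × [1 − (1+r)^−38] / r = ¥304,370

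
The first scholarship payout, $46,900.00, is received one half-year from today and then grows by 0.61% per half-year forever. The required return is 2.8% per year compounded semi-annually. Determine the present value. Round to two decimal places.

$5,936,708.86

Periodic rate r = 0.028/2 per half-year.
Growing perpetuity (Gordon): PV = PMT₁ / (r − g) = 46,900 / (r − 0.0061) = $5,936,708.86.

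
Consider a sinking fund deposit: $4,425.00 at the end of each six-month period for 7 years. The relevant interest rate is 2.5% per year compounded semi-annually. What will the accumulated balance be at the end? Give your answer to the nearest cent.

$67,243.98

This is an ordinary annuity: 14 deposits of $4,425.00 at the end of each six-month period.
Periodic rate r = 0.025/2 per half-year; n is counted in half-years.
FV = PMT × [((1+r)^n − 1)/r] = 4,425 × [(1+r)^14 − 1] / r = $67,243.98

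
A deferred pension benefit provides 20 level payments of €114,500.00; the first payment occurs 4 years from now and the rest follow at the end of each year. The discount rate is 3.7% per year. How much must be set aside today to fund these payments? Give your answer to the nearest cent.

Ordinary annuity of 20 payments, first payment at period 4.
Periodic rate r = 0.037 per year.
The ordinary-annuity PV formula values the stream one period before the first payment (period 3); discount that back 3 periods:
PV₀ = 114,500 × [1 − (1+r)^−20] / r × (1+r)^−3 = €1,433,214.65

€1,433,214.65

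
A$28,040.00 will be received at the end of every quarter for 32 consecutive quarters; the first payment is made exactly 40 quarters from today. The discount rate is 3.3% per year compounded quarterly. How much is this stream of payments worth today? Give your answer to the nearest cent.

A$570,348.24

Ordinary annuity of 32 payments, first payment at period 40.
Periodic rate r = 0.033/4 per quarter; n is counted in quarters.
The ordinary-annuity PV formula values the stream one period before the first payment (period 39); discount that back 39 periods:
PV₀ = 28,040 × [1 − (1+r)^−32] / r × (1+r)^−39 = A$570,348.24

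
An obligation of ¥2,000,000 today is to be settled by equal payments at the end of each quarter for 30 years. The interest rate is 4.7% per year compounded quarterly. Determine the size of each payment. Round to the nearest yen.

¥31,174

Level ordinary annuity; solve PV = PMT × [(1 − (1+r)^−n)/r] for PMT.
Periodic rate r = 0.047/4 per quarter; n is counted in quarters.
With n = 120: PMT = 2,000,000 / ([(1 − (1+r)^−n)/r]) = ¥31,174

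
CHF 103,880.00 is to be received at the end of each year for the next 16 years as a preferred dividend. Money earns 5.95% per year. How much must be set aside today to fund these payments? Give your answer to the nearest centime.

This is an ordinary annuity: 16 payments of CHF 103,880.00 at the end of each year.
Periodic rate r = 0.0595 per year.
PV = PMT × [(1 − (1+r)^−n)/r] = 103,880 × [1 − (1+r)^−16] / r = CHF 1,053,414.53

CHF 1,053,414.53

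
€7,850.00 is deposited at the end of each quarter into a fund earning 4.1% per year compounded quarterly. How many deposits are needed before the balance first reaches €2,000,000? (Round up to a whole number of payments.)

Periodic rate r = 0.041/4 per quarter; n is counted in quarters.
Ordinary annuity FV: 2,000,000 = 7,850 × [((1+r)^n − 1)/r].
(1+r)^n = 1 + 2,000,000 × r / 7,850, so n = ln(1 + 2,000,000·r/7,850) / ln(1+r) = 125.92.
Round up to a whole number of payments: n = 126.

126 payments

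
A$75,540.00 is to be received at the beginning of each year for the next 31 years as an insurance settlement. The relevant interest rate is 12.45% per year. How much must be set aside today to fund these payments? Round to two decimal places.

A$664,330.40

This is an annuity due: 31 payments of A$75,540.00 at the beginning of each year.
Periodic rate r = 0.1245 per year.
PV = PMT × [(1 − (1+r)^−n)/r] × (1+r) = 75,540 × [1 − (1+r)^−31] / r × (1+r) = A$664,330.40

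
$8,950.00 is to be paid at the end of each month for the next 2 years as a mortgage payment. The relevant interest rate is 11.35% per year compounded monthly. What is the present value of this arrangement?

This is an ordinary annuity: 24 payments of $8,950.00 at the end of each month.
Periodic rate r = 0.1135/12 per month; n is counted in months.
PV = PMT × [(1 − (1+r)^−n)/r] = 8,950 × [1 − (1+r)^−24] / r = $191,359.94

$191,359.94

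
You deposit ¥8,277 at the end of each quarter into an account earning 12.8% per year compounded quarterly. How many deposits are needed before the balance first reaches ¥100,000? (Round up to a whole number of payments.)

Periodic rate r = 0.128/4 per quarter; n is counted in quarters.
Ordinary annuity FV: 100,000 = 8,277 × [((1+r)^n − 1)/r].
(1+r)^n = 1 + 100,000 × r / 8,277, so n = ln(1 + 100,000·r/8,277) / ln(1+r) = 10.38.
Round up to a whole number of payments: n = 11.

11 payments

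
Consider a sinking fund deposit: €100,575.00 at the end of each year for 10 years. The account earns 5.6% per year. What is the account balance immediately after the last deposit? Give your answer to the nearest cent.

€1,301,017.79

This is an ordinary annuity: 10 deposits of €100,575.00 at the end of each year.
Periodic rate r = 0.056 per year.
FV = PMT × [((1+r)^n − 1)/r] = 100,575 × [(1+r)^10 − 1] / r = €1,301,017.79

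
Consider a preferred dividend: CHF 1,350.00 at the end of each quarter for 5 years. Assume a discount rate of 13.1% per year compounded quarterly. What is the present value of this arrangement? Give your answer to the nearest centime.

This is an ordinary annuity: 20 payments of CHF 1,350.00 at the end of each quarter.
Periodic rate r = 0.131/4 per quarter; n is counted in quarters.
PV = PMT × [(1 − (1+r)^−n)/r] = 1,350 × [1 − (1+r)^−20] / r = CHF 19,583.31

CHF 19,583.31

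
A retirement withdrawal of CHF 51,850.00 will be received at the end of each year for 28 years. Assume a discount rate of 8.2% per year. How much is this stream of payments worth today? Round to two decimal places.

This is an ordinary annuity: 28 payments of CHF 51,850.00 at the end of each year.
Periodic rate r = 0.082 per year.
PV = PMT × [(1 − (1+r)^−n)/r] = 51,850 × [1 − (1+r)^−28] / r = CHF 562,723.10

CHF 562,723.10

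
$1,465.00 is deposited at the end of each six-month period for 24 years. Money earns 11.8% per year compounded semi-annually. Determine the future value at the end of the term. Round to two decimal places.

$364,207.20

This is an ordinary annuity: 48 deposits of $1,465.00 at the end of each six-month period.
Periodic rate r = 0.118/2 per half-year; n is counted in half-years.
FV = PMT × [((1+r)^n − 1)/r] = 1,465 × [(1+r)^48 − 1] / r = $364,207.20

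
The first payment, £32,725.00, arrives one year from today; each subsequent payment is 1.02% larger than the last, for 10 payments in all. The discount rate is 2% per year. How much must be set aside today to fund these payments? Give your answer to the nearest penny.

£307,311.50

Periodic rate r = 0.02 per year.
Growing ordinary annuity: PV = PMT₁ × [1 − ((1+g)/(1+r))^n] / (r − g) = 32,725 × [1 − ((1+0.0102)/(1+r))^10] / (r − 0.0102) = £307,311.50.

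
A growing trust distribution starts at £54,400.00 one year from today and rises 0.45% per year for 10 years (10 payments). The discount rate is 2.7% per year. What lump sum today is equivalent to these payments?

Periodic rate r = 0.027 per year.
Growing ordinary annuity: PV = PMT₁ × [1 − ((1+g)/(1+r))^n] / (r − g) = 54,400 × [1 − ((1+0.0045)/(1+r))^10] / (r − 0.0045) = £480,413.19.

£480,413.19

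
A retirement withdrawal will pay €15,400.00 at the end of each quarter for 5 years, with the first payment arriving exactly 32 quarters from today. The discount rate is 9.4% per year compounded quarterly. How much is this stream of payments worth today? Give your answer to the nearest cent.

Ordinary annuity of 20 payments, first payment at period 32.
Periodic rate r = 0.094/4 per quarter; n is counted in quarters.
The ordinary-annuity PV formula values the stream one period before the first payment (period 31); discount that back 31 periods:
PV₀ = 15,400 × [1 − (1+r)^−20] / r × (1+r)^−31 = €118,520.55

€118,520.55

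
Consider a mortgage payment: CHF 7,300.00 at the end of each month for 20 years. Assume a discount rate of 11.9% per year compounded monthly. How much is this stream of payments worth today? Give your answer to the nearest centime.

CHF 667,201.37

This is an ordinary annuity: 240 payments of CHF 7,300.00 at the end of each month.
Periodic rate r = 0.119/12 per month; n is counted in months.
PV = PMT × [(1 − (1+r)^−n)/r] = 7,300 × [1 − (1+r)^−240] / r = CHF 667,201.37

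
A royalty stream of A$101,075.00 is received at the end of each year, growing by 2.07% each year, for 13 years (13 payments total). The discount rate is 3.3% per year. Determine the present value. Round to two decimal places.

Periodic rate r = 0.033 per year.
Growing ordinary annuity: PV = PMT₁ × [1 − ((1+g)/(1+r))^n] / (r − g) = 101,075 × [1 − ((1+0.0207)/(1+r))^13] / (r − 0.0207) = A$1,184,976.27.

A$1,184,976.27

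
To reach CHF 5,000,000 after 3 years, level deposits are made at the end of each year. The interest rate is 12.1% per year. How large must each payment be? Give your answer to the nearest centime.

CHF 1,480,323.10

Level ordinary annuity; solve FV = PMT × [((1+r)^n − 1)/r] for PMT.
Periodic rate r = 0.121 per year.
With n = 3: PMT = 5,000,000 / ([((1+r)^n − 1)/r]) = CHF 1,480,323.10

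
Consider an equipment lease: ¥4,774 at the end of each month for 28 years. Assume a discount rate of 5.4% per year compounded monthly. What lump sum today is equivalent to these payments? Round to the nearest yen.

This is an ordinary annuity: 336 payments of ¥4,774 at the end of each month.
Periodic rate r = 0.054/12 per month; n is counted in months.
PV = PMT × [(1 − (1+r)^−n)/r] = 4,774 × [1 − (1+r)^−336] / r = ¥826,202

¥826,202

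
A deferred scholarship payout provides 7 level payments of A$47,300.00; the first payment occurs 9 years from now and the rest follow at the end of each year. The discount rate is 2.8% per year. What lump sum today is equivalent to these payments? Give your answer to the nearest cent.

A$238,069.62

Ordinary annuity of 7 payments, first payment at period 9.
Periodic rate r = 0.028 per year.
The ordinary-annuity PV formula values the stream one period before the first payment (period 8); discount that back 8 periods:
PV₀ = 47,300 × [1 − (1+r)^−7] / r × (1+r)^−8 = A$238,069.62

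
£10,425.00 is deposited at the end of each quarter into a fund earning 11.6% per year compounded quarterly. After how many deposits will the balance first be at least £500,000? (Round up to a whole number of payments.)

Periodic rate r = 0.116/4 per quarter; n is counted in quarters.
Ordinary annuity FV: 500,000 = 10,425 × [((1+r)^n − 1)/r].
(1+r)^n = 1 + 500,000 × r / 10,425, so n = ln(1 + 500,000·r/10,425) / ln(1+r) = 30.49.
Round up to a whole number of payments: n = 31.

31 payments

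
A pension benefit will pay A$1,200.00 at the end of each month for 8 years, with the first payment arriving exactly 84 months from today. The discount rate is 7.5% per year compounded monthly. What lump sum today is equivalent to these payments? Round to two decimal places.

A$51,532.54

Ordinary annuity of 96 payments, first payment at period 84.
Periodic rate r = 0.075/12 per month; n is counted in months.
The ordinary-annuity PV formula values the stream one period before the first payment (period 83); discount that back 83 periods:
PV₀ = 1,200 × [1 − (1+r)^−96] / r × (1+r)^−83 = A$51,532.54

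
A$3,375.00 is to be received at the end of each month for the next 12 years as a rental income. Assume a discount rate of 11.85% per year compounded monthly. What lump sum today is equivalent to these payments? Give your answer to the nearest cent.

This is an ordinary annuity: 144 payments of A$3,375.00 at the end of each month.
Periodic rate r = 0.1185/12 per month; n is counted in months.
PV = PMT × [(1 − (1+r)^−n)/r] = 3,375 × [1 − (1+r)^−144] / r = A$258,749.00

A$258,749.00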